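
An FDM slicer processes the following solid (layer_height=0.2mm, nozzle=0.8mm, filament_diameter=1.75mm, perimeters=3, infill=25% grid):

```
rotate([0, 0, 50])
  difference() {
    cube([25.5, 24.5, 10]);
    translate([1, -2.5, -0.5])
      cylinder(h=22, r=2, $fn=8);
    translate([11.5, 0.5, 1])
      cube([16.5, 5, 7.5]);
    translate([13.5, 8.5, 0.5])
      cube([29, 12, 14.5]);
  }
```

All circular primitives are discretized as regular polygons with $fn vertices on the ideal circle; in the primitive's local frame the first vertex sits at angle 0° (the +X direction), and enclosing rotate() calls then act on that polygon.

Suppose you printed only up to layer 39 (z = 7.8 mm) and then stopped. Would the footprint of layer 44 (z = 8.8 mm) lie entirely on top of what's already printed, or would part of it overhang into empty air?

Compare the two slices. At z = 7.8: the 25.5×24.5 cube contributes its full rectangle (area 624.75 mm²); the r=2 cylinder at (1, -2.5) contributes a regular 8-gon of circumradius 2 (area = (8/2)·2.000²·sin(360°/8) = 11.31 mm²); the cube at (11.5, 0.5) is present — its section is the full 16.5×5 rectangle (area 82.50 mm²); the cube at (13.5, 8.5) is present — its section is the full 29×12 rectangle (area 348.00 mm²); After the difference (first − rest): starting from the 25.5×24.5 cube (624.75 mm²), the r=2 cylinder at (1, -2.5) misses the remaining region (no effect); the 16.5×5 cube at (11.5, 0.5) partially overlaps it — only the 70.00 mm² overlap (of its 82.50 mm²) is removed, clipping the outline; the 29×12 cube at (13.5, 8.5) partially overlaps it — only the 144.00 mm² overlap (of its 348.00 mm²) is removed, clipping the outline — area = 410.75 mm²; (whole slice rotated 50° about Z — lengths, areas and connectivity unchanged). At z = 8.8: the cube (footprint 25.5×24.5) is included at this height (area 624.75 mm²); the r=2 cylinder at (1, -2.5) contributes a regular 8-gon of circumradius 2 (area = (8/2)·2.000²·sin(360°/8) = 11.31 mm²); the cube at (11.5, 0.5) does not reach this height (z outside [1, 8.5]); the cube at (13.5, 8.5) is present — its section is the full 29×12 rectangle (area 348.00 mm²); Subtracting the remaining from the first: starting from the 25.5×24.5 cube (624.75 mm²), the r=2 cylinder at (1, -2.5) misses the remaining region (no effect); the 29×12 cube at (13.5, 8.5) partially overlaps it — only the 144.00 mm² overlap (of its 348.00 mm²) is removed, clipping the outline — area = 480.75 mm²; (whole slice rotated 50° about Z — lengths, areas and connectivity unchanged). Checking containment: at z = 8.8 the cross-section extends beyond the z = 7.8 cross-section by about 70.00 mm².

part overhangs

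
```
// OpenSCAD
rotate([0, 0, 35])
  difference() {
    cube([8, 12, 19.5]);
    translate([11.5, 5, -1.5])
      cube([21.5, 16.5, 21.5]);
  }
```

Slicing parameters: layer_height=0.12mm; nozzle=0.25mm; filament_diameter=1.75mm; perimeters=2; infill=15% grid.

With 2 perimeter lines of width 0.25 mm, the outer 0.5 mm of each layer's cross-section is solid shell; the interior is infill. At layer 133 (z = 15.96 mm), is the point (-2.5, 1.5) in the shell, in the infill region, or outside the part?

At z = 15.96 mm: the cube (footprint 8×12) is included at this height; the cube at (11.5, 5) (footprint 21.5×16.5) is included at this height; Taking the first minus the rest: starting from the 8×12 cube, the 21.5×16.5 cube at (11.5, 5) misses the remaining region (no effect) — 1 connected region; (rotated 35° about Z; rotation is an isometry so areas/perimeters/island counts are preserved). Overall, the cross-section is a single solid region. Undo the 35° rotation: the query point maps to (-1.188, 2.663) in the un-rotated model frame. The nearest boundary edge runs (0.00, 0.00)→(0.00, 12.00); distance from the point to it = 1.19 mm. The point is not inside any of the regions above, so it lies outside the cross-section (1.19 mm from the nearest boundary).

outside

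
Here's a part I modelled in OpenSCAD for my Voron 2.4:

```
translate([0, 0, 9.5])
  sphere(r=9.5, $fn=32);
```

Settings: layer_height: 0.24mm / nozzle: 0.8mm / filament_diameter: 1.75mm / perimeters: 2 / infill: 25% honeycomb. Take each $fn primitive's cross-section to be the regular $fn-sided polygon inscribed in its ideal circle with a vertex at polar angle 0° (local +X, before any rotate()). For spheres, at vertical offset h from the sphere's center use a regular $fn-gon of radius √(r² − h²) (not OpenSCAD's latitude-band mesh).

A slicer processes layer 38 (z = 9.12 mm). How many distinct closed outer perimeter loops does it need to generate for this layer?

At z = 9.12 mm: the sphere: section is a regular 32-gon, circumradius = √(r²−h²) = √(9.5²−0.38²) = 9.492. The result has 1 disconnected region.

1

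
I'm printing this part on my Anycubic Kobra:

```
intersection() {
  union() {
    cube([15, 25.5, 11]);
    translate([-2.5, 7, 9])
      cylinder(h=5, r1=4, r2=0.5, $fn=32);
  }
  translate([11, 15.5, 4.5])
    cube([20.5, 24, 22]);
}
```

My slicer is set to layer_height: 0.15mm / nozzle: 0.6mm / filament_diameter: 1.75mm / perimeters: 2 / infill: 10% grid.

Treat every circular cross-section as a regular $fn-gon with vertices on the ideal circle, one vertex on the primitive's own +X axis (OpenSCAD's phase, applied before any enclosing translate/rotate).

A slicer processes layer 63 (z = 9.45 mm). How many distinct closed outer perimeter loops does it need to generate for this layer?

At z = 9.45 mm: the 15×25.5 cube contributes its full rectangle; the cone at (-2.5, 7): at t=0.090 of its height the radius interpolates to r₁+(r₂−r₁)t = 3.685, giving a regular 32-gon of that circumradius; Combining (union): the regions partially overlap (shared area 4.37 mm²), so overlapping operands fuse into one piece — 1 connected region; the cube at (11, 15.5) is present — its section is the full 20.5×24 rectangle; Taking the intersection: the 20.5×24 cube at (11, 15.5) partially overlaps that combined region; clipping to the common part keeps 40.00 mm² — 1 connected region. The result has 1 disconnected region.

1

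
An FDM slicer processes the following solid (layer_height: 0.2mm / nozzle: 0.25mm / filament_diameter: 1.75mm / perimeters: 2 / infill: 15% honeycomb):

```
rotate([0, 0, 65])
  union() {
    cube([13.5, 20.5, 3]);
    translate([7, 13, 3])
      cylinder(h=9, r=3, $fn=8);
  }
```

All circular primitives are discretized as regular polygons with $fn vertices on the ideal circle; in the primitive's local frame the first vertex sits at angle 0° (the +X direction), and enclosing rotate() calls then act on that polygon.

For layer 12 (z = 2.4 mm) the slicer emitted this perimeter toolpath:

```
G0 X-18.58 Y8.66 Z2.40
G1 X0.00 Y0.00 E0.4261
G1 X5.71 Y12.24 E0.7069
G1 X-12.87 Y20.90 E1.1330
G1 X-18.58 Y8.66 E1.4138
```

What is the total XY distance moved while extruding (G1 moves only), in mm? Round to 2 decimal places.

68.01 mm

Sum the Euclidean lengths of each G1 segment: total = 68.01 mm.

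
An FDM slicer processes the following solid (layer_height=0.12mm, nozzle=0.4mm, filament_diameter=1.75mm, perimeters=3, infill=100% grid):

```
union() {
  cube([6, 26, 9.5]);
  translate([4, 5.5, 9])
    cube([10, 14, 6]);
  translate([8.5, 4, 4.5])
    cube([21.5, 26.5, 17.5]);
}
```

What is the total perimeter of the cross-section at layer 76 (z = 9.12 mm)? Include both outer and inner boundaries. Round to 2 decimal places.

137.00 mm

At z = 9.12 mm: the 6×26 cube contributes its full rectangle (perimeter 64.00 mm); the cube at (4, 5.5) is present — its section is the full 10×14 rectangle (perimeter 48.00 mm); the cube at (8.5, 4) is present — its section is the full 21.5×26.5 rectangle (perimeter 96.00 mm); Taking the union: the regions partially overlap (shared area 105.00 mm²), so the edge portions inside another operand are dropped and the merged outline is re-measured after clipping — boundary = 137.00 mm. Overall, the cross-section is a single solid region. Total boundary length (outer) = 137.00 mm.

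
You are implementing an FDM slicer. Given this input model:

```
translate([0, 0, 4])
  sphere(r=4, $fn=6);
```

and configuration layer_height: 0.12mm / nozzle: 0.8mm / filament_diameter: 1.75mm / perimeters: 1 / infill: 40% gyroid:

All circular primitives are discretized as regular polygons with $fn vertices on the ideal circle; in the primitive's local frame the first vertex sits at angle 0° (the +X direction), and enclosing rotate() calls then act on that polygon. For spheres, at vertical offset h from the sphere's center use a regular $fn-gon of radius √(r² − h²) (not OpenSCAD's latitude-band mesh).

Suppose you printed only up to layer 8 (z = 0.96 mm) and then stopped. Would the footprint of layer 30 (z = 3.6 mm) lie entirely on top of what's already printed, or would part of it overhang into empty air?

part overhangs

Compare the two slices. At z = 0.96: the r=4 sphere contributes a regular 6-gon of circumradius √(4²−3.04²) = 2.600 (area = (6/2)·2.600²·sin(360°/6) = 17.56 mm²). At z = 3.6: the r=4 sphere slices to a regular 6-gon of circumradius 3.980 (√(r²−h²) with h=0.4 from center) (area = (6/2)·3.980²·sin(360°/6) = 41.15 mm²). Checking containment: at z = 3.6 the cross-section extends beyond the z = 0.96 cross-section by about 23.59 mm².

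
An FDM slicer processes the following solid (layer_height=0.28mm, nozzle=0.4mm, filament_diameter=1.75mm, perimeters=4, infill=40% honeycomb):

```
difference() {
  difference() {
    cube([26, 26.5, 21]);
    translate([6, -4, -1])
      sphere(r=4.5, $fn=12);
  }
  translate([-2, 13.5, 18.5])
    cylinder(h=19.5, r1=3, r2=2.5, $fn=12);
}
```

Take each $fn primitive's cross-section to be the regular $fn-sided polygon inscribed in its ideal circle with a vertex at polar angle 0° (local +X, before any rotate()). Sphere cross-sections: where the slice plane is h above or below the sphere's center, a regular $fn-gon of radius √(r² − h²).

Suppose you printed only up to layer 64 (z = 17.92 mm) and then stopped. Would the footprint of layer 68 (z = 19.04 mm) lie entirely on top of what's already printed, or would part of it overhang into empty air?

entirely on top

Compare the two slices. At z = 17.92: the 26×26.5 cube contributes its full rectangle (area 689.00 mm²); the sphere at (6, -4) is absent (|z−center|=18.920 > r=4.5); Taking the first minus the rest: none of the subtracted shapes is present at this height, so the 26×26.5 cube is unchanged — area = 689.00 mm²; the cone at (-2, 13.5) does not reach this height (z outside [18.5, 38]); Subtracting the remaining from the first: none of the subtracted shapes is present at this height, so that combined region is unchanged — area = 689.00 mm². At z = 19.04: the 26×26.5 cube contributes its full rectangle (area 689.00 mm²); the sphere at (6, -4) does not reach this height (|z−center|=20.040 > r=4.5); Subtracting the remaining from the first: none of the subtracted shapes is present at this height, so the 26×26.5 cube is unchanged — area = 689.00 mm²; the cone at (-2, 13.5) (r1=3→r2=2.5) has section circumradius 2.986 here — a regular 12-gon (area = (12/2)·2.986²·sin(360°/12) = 26.75 mm²); Taking the first minus the rest: starting from the result so far (689.00 mm²), the cone at (-2, 13.5) partially overlaps it — only the 2.69 mm² overlap (of its 26.75 mm²) is removed, clipping the outline — area = 686.31 mm². Checking containment: the cross-section at z = 19.04 is a subset of the cross-section at z = 17.92.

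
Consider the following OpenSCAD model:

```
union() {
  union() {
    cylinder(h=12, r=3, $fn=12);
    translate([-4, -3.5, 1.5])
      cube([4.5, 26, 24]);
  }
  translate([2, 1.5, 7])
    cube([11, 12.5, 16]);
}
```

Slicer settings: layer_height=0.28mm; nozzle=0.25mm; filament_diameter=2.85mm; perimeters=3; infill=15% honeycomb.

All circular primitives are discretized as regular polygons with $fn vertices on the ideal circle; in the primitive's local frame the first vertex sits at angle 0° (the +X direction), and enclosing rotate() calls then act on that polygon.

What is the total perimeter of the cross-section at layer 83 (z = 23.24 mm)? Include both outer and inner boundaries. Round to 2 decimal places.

61.00 mm

At z = 23.24 mm: the cylinder is not intersected at this z (z outside [0, 12]); the cube at (-4, -3.5) is present — its section is the full 4.5×26 rectangle (perimeter 61.00 mm); Merging all regions: only the 4.5×26 cube at (-4, -3.5) is present, so the union is just that shape — boundary = 61.00 mm; the cube at (2, 1.5) is not intersected at this z (z outside [7, 23]); Combining (union): only that combined region is present, so the union is just that shape — boundary = 61.00 mm. Overall, the cross-section is a single solid region. Total boundary length (outer) = 61.00 mm.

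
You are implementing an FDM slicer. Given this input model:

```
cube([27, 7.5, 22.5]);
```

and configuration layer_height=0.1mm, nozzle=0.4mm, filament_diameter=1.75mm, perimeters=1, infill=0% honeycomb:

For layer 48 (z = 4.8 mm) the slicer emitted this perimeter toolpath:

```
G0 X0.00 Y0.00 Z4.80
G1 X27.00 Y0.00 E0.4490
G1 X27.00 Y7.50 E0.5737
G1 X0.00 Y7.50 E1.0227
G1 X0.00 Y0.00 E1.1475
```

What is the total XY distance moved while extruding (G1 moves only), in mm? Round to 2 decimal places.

Sum the Euclidean lengths of each G1 segment: total = 69.00 mm.

69.00 mm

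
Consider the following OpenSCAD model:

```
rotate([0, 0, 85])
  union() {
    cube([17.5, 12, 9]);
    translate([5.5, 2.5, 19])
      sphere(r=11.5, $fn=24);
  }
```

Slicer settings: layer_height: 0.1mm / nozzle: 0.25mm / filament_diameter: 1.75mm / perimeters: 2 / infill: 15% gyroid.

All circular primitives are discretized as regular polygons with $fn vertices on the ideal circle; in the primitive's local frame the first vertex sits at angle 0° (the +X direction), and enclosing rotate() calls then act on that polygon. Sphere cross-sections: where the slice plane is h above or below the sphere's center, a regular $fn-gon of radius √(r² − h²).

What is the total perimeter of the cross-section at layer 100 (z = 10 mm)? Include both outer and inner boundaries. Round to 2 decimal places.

44.85 mm

At z = 10 mm: the cube is absent (z outside [0, 9]); the r=11.5 sphere at (5.5, 2.5) slices to a regular 24-gon of circumradius 7.159 (√(r²−h²) with h=9 from center) (perimeter = 2·24·7.159·sin(180°/24) = 44.85 mm); Merging all regions: only the r=11.5 sphere at (5.5, 2.5) is present, so the union is just that shape — boundary = 44.85 mm; (whole slice rotated 85° about Z — lengths, areas and connectivity unchanged). Overall, the cross-section is a single solid region. Total boundary length (outer) = 44.85 mm.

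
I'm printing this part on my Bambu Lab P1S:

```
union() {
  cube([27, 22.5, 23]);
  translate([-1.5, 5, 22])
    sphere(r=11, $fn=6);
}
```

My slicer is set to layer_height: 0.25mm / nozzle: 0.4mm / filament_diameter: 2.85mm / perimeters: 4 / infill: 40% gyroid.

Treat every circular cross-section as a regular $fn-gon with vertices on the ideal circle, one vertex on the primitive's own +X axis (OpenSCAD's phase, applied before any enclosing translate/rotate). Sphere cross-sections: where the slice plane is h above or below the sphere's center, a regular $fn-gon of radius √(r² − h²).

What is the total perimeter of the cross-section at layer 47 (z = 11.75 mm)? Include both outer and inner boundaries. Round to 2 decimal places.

At z = 11.75 mm: the cube (footprint 27×22.5) is included at this height (perimeter 99.00 mm); the r=11 sphere at (-1.5, 5) contributes a regular 6-gon of circumradius √(11²−10.25²) = 3.992 (perimeter = 2·6·3.992·sin(180°/6) = 23.95 mm); Taking the union: the regions partially overlap (shared area 10.33 mm²), so the edge portions inside another operand are dropped and the merged outline is re-measured after clipping — boundary = 107.06 mm. Overall, the cross-section is a single solid region. Total boundary length (outer) = 107.06 mm.

107.06 mm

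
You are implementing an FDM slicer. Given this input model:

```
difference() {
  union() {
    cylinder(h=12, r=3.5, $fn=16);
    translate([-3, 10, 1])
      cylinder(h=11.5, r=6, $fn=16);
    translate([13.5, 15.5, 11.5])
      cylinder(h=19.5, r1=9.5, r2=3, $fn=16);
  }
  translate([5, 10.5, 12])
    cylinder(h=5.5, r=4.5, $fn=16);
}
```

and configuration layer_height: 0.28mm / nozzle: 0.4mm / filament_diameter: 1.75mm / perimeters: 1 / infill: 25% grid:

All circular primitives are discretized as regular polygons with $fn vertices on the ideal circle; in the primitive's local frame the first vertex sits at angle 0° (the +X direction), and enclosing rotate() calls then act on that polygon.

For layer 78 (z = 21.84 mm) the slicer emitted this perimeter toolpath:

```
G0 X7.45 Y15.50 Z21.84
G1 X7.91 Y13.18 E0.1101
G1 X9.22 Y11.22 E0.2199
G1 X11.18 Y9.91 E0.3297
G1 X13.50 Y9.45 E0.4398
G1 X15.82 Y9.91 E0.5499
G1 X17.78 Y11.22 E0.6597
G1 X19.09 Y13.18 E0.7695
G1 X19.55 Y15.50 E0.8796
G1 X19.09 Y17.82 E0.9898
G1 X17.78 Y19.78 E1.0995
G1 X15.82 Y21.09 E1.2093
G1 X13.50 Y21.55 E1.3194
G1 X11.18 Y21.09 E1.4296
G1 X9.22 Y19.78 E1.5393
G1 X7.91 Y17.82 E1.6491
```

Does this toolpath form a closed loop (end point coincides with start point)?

Start point (G0): (7.45, 15.50). End point (last G1): the path does not return to the start — open.

no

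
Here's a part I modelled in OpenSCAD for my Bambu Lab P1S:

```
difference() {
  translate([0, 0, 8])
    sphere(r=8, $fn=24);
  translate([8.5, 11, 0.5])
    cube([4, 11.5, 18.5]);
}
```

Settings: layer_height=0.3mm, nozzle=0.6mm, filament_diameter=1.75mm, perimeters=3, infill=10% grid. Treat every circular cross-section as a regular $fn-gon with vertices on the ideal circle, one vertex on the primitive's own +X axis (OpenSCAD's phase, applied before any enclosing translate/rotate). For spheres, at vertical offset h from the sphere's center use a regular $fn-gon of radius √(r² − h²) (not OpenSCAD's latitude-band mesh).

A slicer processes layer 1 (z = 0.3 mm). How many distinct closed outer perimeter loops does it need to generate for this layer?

At z = 0.3 mm: the r=8 sphere contributes a regular 24-gon of circumradius √(8²−7.7²) = 2.170; the cube at (8.5, 11) is absent (z outside [0.5, 19]); Subtracting the remaining from the first: none of the subtracted shapes is present at this height, so the r=8 sphere is unchanged — 1 connected region. The result has 1 disconnected region.

1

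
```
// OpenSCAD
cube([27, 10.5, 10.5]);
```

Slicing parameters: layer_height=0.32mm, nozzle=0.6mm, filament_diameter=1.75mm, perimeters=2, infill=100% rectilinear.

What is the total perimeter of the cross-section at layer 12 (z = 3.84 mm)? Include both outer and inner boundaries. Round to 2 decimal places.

75.00 mm

At z = 3.84 mm: the cube (footprint 27×10.5) is included at this height (perimeter 75.00 mm). Overall, the cross-section is a single solid region. Total boundary length (outer) = 75.00 mm.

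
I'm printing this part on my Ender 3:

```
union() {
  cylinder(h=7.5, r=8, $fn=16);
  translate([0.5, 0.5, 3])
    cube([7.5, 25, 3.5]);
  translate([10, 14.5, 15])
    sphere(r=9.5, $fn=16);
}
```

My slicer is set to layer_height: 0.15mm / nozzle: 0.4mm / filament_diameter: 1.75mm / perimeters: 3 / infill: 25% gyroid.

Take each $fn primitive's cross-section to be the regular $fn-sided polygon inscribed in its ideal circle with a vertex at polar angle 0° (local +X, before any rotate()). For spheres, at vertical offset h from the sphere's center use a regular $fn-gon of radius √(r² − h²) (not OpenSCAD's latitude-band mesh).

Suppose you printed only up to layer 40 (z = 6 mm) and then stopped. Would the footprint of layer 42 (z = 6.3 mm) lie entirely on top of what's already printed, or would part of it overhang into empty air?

part overhangs

Compare the two slices. At z = 6: the r=8 cylinder contributes a regular 16-gon of circumradius 8 (area = (16/2)·8.000²·sin(360°/16) = 195.93 mm²); the 7.5×25 cube at (0.5, 0.5) contributes its full rectangle (area 187.50 mm²); the sphere at (10, 14.5): section is a regular 16-gon, circumradius = √(r²−h²) = √(9.5²−9²) = 3.041 (area = (16/2)·3.041²·sin(360°/16) = 28.32 mm²); Taking the union: the regions partially overlap — summed areas 411.75 mm² minus the doubly-counted overlap 44.40 mm² gives 367.35 mm² — area = 367.35 mm². At z = 6.3: the r=8 cylinder gives a regular 16-gon of circumradius 8 (constant along its height) (area = (16/2)·8.000²·sin(360°/16) = 195.93 mm²); the cube at (0.5, 0.5) is present — its section is the full 7.5×25 rectangle (area 187.50 mm²); the r=9.5 sphere at (10, 14.5) slices to a regular 16-gon of circumradius 3.816 (√(r²−h²) with h=8.7 from center) (area = (16/2)·3.816²·sin(360°/16) = 44.57 mm²); Merging all regions: the regions partially overlap — summed areas 428.01 mm² minus the doubly-counted overlap 49.24 mm² gives 378.77 mm² — area = 378.77 mm². Checking containment: at z = 6.3 the cross-section extends beyond the z = 6 cross-section by about 11.42 mm².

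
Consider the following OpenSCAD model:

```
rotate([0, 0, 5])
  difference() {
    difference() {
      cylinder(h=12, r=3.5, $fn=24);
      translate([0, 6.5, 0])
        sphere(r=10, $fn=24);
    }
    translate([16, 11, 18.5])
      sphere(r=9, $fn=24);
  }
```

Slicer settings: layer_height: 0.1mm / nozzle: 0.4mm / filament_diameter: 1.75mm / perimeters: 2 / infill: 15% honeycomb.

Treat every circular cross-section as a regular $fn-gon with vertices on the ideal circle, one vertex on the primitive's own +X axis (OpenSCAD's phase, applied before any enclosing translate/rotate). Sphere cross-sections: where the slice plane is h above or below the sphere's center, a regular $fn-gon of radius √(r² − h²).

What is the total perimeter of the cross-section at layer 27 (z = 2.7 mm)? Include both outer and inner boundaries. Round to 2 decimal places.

At z = 2.7 mm: the r=3.5 cylinder gives a regular 24-gon of circumradius 3.5 (constant along its height) (perimeter = 2·24·3.500·sin(180°/24) = 21.93 mm); the sphere at (0, 6.5): section is a regular 24-gon, circumradius = √(r²−h²) = √(10²−2.7²) = 9.629 (perimeter = 2·24·9.629·sin(180°/24) = 60.33 mm); Subtracting the remaining from the first: starting from the r=3.5 cylinder, the r=10 sphere at (0, 6.5) partially overlaps it — only the 36.92 mm² overlap (of its 287.94 mm²) is removed, clipping the outline — boundary = 8.13 mm; the sphere at (16, 11) is not intersected at this z (|z−center|=15.800 > r=9); After the difference (first − rest): none of the subtracted shapes is present at this height, so that combined region is unchanged — boundary = 8.13 mm; (rotated 5° about Z; rotation is an isometry so areas/perimeters/island counts are preserved). Overall, the cross-section is a single solid region. Total boundary length (outer) = 8.13 mm.

8.13 mm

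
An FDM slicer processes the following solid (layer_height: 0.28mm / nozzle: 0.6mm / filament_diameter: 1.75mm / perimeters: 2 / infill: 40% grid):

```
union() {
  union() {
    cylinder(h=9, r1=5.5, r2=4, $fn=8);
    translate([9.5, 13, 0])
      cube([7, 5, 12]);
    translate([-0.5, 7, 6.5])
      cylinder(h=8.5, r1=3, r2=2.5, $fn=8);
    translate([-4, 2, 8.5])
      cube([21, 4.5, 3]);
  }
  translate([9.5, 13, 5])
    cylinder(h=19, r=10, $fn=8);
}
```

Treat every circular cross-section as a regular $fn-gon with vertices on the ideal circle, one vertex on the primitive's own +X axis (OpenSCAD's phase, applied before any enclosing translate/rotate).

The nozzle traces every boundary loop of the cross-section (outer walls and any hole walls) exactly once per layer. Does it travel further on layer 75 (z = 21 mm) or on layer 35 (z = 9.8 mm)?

layer 35 (z = 9.8 mm)

Layer 75 (z = 21): the cone is not intersected at this z (z outside [0, 9]); the cube at (9.5, 13) is not intersected at this z (z outside [0, 12]); the cone at (-0.5, 7) is not intersected at this z (z outside [6.5, 15]); the cube at (-4, 2) is not intersected at this z (z outside [8.5, 11.5]); Taking the union: nothing is present at this height; the r=10 cylinder at (9.5, 13) contributes a regular 8-gon of circumradius 10 (perimeter = 2·8·10.000·sin(180°/8) = 61.23 mm); Merging all regions: only the r=10 cylinder at (9.5, 13) is present, so the union is just that shape — boundary = 61.23 mm. So its perimeter = 61.23 mm. Layer 35 (z = 9.8): the cone is absent (z outside [0, 9]); the cube at (9.5, 13) is present — its section is the full 7×5 rectangle (perimeter 24.00 mm); the cone at (-0.5, 7): at t=0.388 of its height the radius interpolates to r₁+(r₂−r₁)t = 2.806, giving a regular 8-gon of that circumradius (perimeter = 2·8·2.806·sin(180°/8) = 17.18 mm); the cube at (-4, 2) is present — its section is the full 21×4.5 rectangle (perimeter 51.00 mm); Taking the union: the regions partially overlap (shared area 8.43 mm²), so the edge portions inside another operand are dropped and the merged outline is re-measured after clipping — boundary = 79.47 mm; the cylinder at (9.5, 13): section is a regular 8-gon, circumradius r=10 (perimeter = 2·8·10.000·sin(180°/8) = 61.23 mm); Combining (union): the regions partially overlap (shared area 64.65 mm²), so the edge portions inside another operand are dropped and the merged outline is re-measured after clipping — boundary (outer + 1 inner loop) = 79.82 mm. So its perimeter = 79.82 mm. Layer 35 is larger (79.82 vs 61.23 mm).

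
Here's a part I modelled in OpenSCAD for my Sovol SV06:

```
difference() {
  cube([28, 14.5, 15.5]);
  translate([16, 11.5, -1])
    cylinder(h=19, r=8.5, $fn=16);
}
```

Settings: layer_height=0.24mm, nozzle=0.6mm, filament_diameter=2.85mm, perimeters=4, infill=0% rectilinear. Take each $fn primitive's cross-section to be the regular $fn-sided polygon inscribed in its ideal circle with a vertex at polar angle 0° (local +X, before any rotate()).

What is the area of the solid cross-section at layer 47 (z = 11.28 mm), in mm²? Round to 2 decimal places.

246.19 mm²

At z = 11.28 mm: the cube is present — its section is the full 28×14.5 rectangle (area 406.00 mm²); the r=8.5 cylinder at (16, 11.5) contributes a regular 16-gon of circumradius 8.5 (area = (16/2)·8.500²·sin(360°/16) = 221.19 mm²); After the difference (first − rest): starting from the 28×14.5 cube (406.00 mm²), the r=8.5 cylinder at (16, 11.5) partially overlaps it — only the 159.81 mm² overlap (of its 221.19 mm²) is removed, clipping the outline — area = 246.19 mm². Overall, the cross-section is a single solid region. Net area = 246.19 mm².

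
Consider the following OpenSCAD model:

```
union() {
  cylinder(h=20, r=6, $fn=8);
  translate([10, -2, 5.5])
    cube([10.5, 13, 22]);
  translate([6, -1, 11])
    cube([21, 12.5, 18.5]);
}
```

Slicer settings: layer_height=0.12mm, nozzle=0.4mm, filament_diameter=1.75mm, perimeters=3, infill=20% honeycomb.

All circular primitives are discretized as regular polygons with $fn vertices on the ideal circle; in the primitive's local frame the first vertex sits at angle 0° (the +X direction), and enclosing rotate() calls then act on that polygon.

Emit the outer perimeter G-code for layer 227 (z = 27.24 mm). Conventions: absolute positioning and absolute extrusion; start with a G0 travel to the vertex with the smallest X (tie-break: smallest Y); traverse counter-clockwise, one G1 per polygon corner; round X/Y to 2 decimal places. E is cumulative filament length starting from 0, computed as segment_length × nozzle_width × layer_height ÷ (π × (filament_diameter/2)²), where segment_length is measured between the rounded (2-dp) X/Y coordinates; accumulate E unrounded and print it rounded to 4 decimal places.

At z = 27.24 mm: the cylinder is not intersected at this z (z outside [0, 20]); the cube at (10, -2) is present — its section is the full 10.5×13 rectangle; the cube at (6, -1) (footprint 21×12.5) is included at this height; Merging all regions: the regions partially overlap (shared area 126.00 mm²), so overlapping operands fuse into one piece — 1 connected region. The outline is a single polygon with 8 vertices. Extrusion per mm of travel: 0.4 × 0.12 / (π × 0.875²) = 0.019956. Accumulating E over each segment gives final E = 1.3770.

G0 X6.00 Y-1.00 Z27.24
G1 X10.00 Y-1.00 E0.0798
G1 X10.00 Y-2.00 E0.0998
G1 X20.50 Y-2.00 E0.3093
G1 X20.50 Y-1.00 E0.3293
G1 X27.00 Y-1.00 E0.4590
G1 X27.00 Y11.50 E0.7084
G1 X6.00 Y11.50 E1.1275
G1 X6.00 Y-1.00 E1.3770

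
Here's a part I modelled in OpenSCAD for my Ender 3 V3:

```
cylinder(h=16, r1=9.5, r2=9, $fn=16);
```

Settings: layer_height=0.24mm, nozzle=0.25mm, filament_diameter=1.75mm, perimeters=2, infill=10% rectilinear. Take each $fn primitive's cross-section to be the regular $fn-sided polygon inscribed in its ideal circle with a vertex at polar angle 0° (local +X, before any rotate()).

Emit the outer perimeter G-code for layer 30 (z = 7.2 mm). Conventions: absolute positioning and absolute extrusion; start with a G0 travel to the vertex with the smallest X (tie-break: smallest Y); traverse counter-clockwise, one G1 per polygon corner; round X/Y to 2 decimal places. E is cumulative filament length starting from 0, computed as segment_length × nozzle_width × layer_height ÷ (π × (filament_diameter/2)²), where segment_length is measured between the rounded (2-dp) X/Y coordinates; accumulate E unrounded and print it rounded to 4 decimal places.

At z = 7.2 mm: the cone contributes a regular 16-gon of circumradius 9.275 (interpolated between r1=9.5 and r2=9 at t=0.450). The outline is a single polygon with 16 vertices. Extrusion per mm of travel: 0.25 × 0.24 / (π × 0.875²) = 0.024945. Accumulating E over each segment gives final E = 1.4448.

G0 X-9.28 Y0.00 Z7.20
G1 X-8.57 Y-3.55 E0.0903
G1 X-6.56 Y-6.56 E0.1806
G1 X-3.55 Y-8.57 E0.2709
G1 X0.00 Y-9.28 E0.3612
G1 X3.55 Y-8.57 E0.4515
G1 X6.56 Y-6.56 E0.5418
G1 X8.57 Y-3.55 E0.6321
G1 X9.28 Y0.00 E0.7224
G1 X8.57 Y3.55 E0.8127
G1 X6.56 Y6.56 E0.9030
G1 X3.55 Y8.57 E0.9933
G1 X0.00 Y9.28 E1.0836
G1 X-3.55 Y8.57 E1.1739
G1 X-6.56 Y6.56 E1.2642
G1 X-8.57 Y3.55 E1.3545
G1 X-9.28 Y0.00 E1.4448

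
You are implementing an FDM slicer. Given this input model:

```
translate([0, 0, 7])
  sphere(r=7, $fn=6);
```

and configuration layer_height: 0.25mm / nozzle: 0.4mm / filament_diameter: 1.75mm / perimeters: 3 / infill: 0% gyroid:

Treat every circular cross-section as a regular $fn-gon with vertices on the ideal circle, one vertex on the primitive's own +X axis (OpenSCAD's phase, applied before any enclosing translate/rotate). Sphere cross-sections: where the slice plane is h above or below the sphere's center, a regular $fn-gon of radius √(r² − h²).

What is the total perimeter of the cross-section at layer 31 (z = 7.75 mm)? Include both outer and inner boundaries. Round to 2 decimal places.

At z = 7.75 mm: the sphere: section is a regular 6-gon, circumradius = √(r²−h²) = √(7²−0.75²) = 6.960 (perimeter = 2·6·6.960·sin(180°/6) = 41.76 mm). Overall, the cross-section is a single solid region. Total boundary length (outer) = 41.76 mm.

41.76 mm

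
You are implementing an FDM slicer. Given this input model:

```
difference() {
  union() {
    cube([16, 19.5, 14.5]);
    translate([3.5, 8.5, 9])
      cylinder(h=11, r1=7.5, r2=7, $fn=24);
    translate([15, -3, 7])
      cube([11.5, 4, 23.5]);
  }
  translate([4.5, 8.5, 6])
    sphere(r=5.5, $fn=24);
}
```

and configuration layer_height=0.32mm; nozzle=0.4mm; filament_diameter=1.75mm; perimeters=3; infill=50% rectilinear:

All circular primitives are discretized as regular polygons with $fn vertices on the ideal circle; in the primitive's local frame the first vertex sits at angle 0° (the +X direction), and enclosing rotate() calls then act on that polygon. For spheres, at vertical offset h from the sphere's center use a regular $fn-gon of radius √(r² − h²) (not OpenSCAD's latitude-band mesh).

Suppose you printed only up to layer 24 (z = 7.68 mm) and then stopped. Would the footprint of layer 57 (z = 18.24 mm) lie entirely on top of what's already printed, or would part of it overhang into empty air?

part overhangs

Compare the two slices. At z = 7.68: the cube (footprint 16×19.5) is included at this height (area 312.00 mm²); the cone at (3.5, 8.5) is absent (z outside [9, 20]); the cube at (15, -3) is present — its section is the full 11.5×4 rectangle (area 46.00 mm²); Taking the union: the regions partially overlap — summed areas 358.00 mm² minus the doubly-counted overlap 1.00 mm² gives 357.00 mm² — area = 357.00 mm²; the r=5.5 sphere at (4.5, 8.5) slices to a regular 24-gon of circumradius 5.237 (√(r²−h²) with h=1.68 from center) (area = (24/2)·5.237²·sin(360°/24) = 85.19 mm²); Taking the first minus the rest: starting from that combined region (357.00 mm²), the r=5.5 sphere at (4.5, 8.5) partially overlaps it — only the 82.68 mm² overlap (of its 85.19 mm²) is removed, clipping the outline — area = 274.32 mm². At z = 18.24: the cube is absent (z outside [0, 14.5]); the cone at (3.5, 8.5) contributes a regular 24-gon of circumradius 7.080 (interpolated between r1=7.5 and r2=7 at t=0.840) (area = (24/2)·7.080²·sin(360°/24) = 155.68 mm²); the cube at (15, -3) (footprint 11.5×4) is included at this height (area 46.00 mm²); Taking the union: the 2 present regions are separate (no shared area or edge), so areas and boundary lengths simply add and each stays a separate island — area = 201.68 mm²; the sphere at (4.5, 8.5) is not intersected at this z (|z−center|=12.240 > r=5.5); After the difference (first − rest): none of the subtracted shapes is present at this height, so the result so far is unchanged — area = 201.68 mm². Checking containment: at z = 18.24 the cross-section extends beyond the z = 7.68 cross-section by about 113.36 mm².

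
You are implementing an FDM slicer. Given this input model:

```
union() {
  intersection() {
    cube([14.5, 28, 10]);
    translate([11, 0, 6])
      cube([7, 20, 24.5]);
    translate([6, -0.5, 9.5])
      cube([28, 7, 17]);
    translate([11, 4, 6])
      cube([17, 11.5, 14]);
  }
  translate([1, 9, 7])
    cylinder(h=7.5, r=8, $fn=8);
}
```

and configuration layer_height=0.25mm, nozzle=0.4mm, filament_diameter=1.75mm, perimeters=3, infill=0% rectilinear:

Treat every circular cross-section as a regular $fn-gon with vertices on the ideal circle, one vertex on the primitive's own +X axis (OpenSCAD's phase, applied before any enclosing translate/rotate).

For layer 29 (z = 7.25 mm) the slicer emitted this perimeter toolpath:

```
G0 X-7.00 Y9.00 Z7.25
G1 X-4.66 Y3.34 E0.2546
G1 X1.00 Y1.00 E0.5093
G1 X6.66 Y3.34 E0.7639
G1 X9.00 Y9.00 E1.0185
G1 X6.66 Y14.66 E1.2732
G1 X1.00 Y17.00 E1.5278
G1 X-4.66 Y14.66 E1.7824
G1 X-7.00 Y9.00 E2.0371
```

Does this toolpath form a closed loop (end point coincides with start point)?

yes

Start point (G0): (-7.00, 9.00). End point (last G1): the path returns to the start — closed.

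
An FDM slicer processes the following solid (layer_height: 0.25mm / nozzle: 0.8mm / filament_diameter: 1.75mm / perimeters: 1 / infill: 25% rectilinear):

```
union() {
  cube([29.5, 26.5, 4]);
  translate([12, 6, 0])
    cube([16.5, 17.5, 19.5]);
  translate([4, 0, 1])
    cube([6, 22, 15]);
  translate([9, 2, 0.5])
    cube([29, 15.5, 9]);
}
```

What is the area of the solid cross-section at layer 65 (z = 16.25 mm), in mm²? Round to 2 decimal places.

288.75 mm²

At z = 16.25 mm: the cube does not reach this height (z outside [0, 4]); the 16.5×17.5 cube at (12, 6) contributes its full rectangle (area 288.75 mm²); the cube at (4, 0) does not reach this height (z outside [1, 16]); the cube at (9, 2) does not reach this height (z outside [0.5, 9.5]); Merging all regions: only the 16.5×17.5 cube at (12, 6) is present, so the union is just that shape — area = 288.75 mm². Overall, the cross-section is a single solid region. Net area = 288.75 mm².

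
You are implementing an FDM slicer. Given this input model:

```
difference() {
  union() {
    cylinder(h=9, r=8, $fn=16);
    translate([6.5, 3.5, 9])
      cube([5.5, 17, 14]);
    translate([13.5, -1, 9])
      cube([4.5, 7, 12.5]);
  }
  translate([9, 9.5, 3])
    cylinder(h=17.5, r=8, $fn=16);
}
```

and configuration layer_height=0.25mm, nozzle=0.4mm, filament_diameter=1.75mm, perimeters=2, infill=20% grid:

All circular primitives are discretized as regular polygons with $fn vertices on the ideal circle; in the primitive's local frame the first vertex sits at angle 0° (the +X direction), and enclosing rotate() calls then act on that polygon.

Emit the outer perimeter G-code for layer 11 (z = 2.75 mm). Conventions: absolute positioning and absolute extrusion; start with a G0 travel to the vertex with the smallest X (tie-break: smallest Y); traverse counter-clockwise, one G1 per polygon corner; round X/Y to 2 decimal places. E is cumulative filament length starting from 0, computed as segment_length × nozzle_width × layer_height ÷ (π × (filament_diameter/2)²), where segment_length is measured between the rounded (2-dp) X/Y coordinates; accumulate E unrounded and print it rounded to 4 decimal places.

At z = 2.75 mm: the cylinder: section is a regular 16-gon, circumradius r=8; the cube at (6.5, 3.5) does not reach this height (z outside [9, 23]); the cube at (13.5, -1) is not intersected at this z (z outside [9, 21.5]); Combining (union): only the r=8 cylinder is present, so the union is just that shape — 1 connected region; the cylinder at (9, 9.5) is not intersected at this z (z outside [3, 20.5]); Subtracting the remaining from the first: none of the subtracted shapes is present at this height, so that combined region is unchanged — 1 connected region. The outline is a single polygon with 16 vertices. Extrusion per mm of travel: 0.4 × 0.25 / (π × 0.875²) = 0.041575. Accumulating E over each segment gives final E = 2.0765.

G0 X-8.00 Y0.00 Z2.75
G1 X-7.39 Y-3.06 E0.1297
G1 X-5.66 Y-5.66 E0.2596
G1 X-3.06 Y-7.39 E0.3894
G1 X0.00 Y-8.00 E0.5191
G1 X3.06 Y-7.39 E0.6488
G1 X5.66 Y-5.66 E0.7787
G1 X7.39 Y-3.06 E0.9085
G1 X8.00 Y0.00 E1.0382
G1 X7.39 Y3.06 E1.1680
G1 X5.66 Y5.66 E1.2978
G1 X3.06 Y7.39 E1.4276
G1 X0.00 Y8.00 E1.5574
G1 X-3.06 Y7.39 E1.6871
G1 X-5.66 Y5.66 E1.8169
G1 X-7.39 Y3.06 E1.9468
G1 X-8.00 Y0.00 E2.0765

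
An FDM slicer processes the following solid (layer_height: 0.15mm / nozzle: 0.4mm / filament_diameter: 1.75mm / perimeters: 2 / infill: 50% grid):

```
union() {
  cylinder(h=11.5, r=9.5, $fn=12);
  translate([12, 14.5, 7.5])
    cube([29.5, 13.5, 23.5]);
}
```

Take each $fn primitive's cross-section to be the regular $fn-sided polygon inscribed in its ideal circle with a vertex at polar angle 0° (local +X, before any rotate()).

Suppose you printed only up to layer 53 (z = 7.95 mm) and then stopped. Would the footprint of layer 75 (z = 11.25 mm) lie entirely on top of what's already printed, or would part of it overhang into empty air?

Compare the two slices. At z = 7.95: the cylinder: section is a regular 12-gon, circumradius r=9.5 (area = (12/2)·9.500²·sin(360°/12) = 270.75 mm²); the cube at (12, 14.5) (footprint 29.5×13.5) is included at this height (area 398.25 mm²); Taking the union: the 2 present regions are separate (no shared area or edge), so areas and boundary lengths simply add and each stays a separate island — area = 669.00 mm². At z = 11.25: the r=9.5 cylinder contributes a regular 12-gon of circumradius 9.5 (area = (12/2)·9.500²·sin(360°/12) = 270.75 mm²); the cube at (12, 14.5) is present — its section is the full 29.5×13.5 rectangle (area 398.25 mm²); Merging all regions: the 2 present regions are separate (no shared area or edge), so areas and boundary lengths simply add and each stays a separate island — area = 669.00 mm². Checking containment: the cross-section at z = 11.25 is a subset of the cross-section at z = 7.95.

entirely on top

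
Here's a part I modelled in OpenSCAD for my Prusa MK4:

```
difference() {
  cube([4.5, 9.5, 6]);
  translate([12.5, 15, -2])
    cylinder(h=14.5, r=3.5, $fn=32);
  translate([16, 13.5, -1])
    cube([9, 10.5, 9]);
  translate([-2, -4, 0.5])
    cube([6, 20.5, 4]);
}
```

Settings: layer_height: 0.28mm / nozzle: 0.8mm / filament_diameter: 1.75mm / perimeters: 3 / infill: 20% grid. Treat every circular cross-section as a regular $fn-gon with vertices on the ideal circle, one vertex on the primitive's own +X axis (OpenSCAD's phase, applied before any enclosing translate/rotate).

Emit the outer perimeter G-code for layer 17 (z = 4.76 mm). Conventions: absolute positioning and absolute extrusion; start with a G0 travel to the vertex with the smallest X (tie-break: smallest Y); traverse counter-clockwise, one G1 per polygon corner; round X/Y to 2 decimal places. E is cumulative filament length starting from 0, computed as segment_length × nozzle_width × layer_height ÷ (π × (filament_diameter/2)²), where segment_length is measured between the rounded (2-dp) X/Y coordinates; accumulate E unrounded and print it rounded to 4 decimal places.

G0 X0.00 Y0.00 Z4.76
G1 X4.50 Y0.00 E0.4191
G1 X4.50 Y9.50 E1.3038
G1 X0.00 Y9.50 E1.7229
G1 X0.00 Y0.00 E2.6076

At z = 4.76 mm: the cube is present — its section is the full 4.5×9.5 rectangle; the r=3.5 cylinder at (12.5, 15) contributes a regular 32-gon of circumradius 3.5; the cube at (16, 13.5) (footprint 9×10.5) is included at this height; the cube at (-2, -4) is not intersected at this z (z outside [0.5, 4.5]); Taking the first minus the rest: starting from the 4.5×9.5 cube, the r=3.5 cylinder at (12.5, 15) misses the remaining region (no effect); the 9×10.5 cube at (16, 13.5) misses the remaining region (no effect) — 1 connected region. The outline is a single polygon with 4 vertices. Extrusion per mm of travel: 0.8 × 0.28 / (π × 0.875²) = 0.093128. Accumulating E over each segment gives final E = 2.6076.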